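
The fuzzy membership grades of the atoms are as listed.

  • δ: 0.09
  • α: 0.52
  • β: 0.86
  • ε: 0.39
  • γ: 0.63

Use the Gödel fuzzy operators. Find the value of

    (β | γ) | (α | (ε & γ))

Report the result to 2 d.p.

β | γ = max(a, b) on (0.86, 0.63) = 0.86
ε & γ = min(a, b) on (0.39, 0.63) = 0.39
α | (ε & γ) = max(a, b) on (0.52, 0.39) = 0.52
(β | γ) | (α | (ε & γ)) = max(a, b) on (0.86, 0.52) = 0.86

0.86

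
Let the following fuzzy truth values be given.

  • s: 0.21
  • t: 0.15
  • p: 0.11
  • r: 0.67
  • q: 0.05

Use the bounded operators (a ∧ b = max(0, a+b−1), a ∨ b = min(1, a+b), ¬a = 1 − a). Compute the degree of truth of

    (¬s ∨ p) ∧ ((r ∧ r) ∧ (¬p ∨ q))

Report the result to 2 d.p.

¬s = 1 − 0.21 = 0.79
¬s ∨ p = min(1, a+b) on (0.79, 0.11) = 0.90
r ∧ r = max(0, a+b−1) on (0.67, 0.67) = 0.34
¬p = 1 − 0.11 = 0.89
¬p ∨ q = min(1, a+b) on (0.89, 0.05) = 0.94
(r ∧ r) ∧ (¬p ∨ q) = max(0, a+b−1) on (0.34, 0.94) = 0.28
(¬s ∨ p) ∧ ((r ∧ r) ∧ (¬p ∨ q)) = max(0, a+b−1) on (0.90, 0.28) = 0.18

0.18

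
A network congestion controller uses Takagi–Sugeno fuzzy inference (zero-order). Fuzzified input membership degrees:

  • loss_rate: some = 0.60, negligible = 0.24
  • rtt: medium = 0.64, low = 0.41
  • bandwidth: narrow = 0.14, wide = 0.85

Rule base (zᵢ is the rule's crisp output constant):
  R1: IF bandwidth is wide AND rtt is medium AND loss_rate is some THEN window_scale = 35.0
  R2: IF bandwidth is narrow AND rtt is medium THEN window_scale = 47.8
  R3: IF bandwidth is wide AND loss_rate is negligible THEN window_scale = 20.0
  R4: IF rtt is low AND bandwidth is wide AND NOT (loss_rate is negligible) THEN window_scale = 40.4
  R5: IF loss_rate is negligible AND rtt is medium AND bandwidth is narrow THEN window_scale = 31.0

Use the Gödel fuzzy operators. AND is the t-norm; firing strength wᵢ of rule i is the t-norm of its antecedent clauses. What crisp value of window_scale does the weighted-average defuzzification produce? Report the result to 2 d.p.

R1 (z=35.0): wide=0.85, medium=0.64, some=0.60; AND[min(a, b)] → w = 0.60
R2 (z=47.8): narrow=0.14, medium=0.64; AND[min(a, b)] → w = 0.14
R3 (z=20.0): wide=0.85, negligible=0.24; AND[min(a, b)] → w = 0.24
R4 (z=40.4): low=0.41, wide=0.85, ¬negligible=1−0.24=0.76; AND[min(a, b)] → w = 0.41
R5 (z=31.0): negligible=0.24, medium=0.64, narrow=0.14; AND[min(a, b)] → w = 0.14
Weighted average = (0.60·35.0 + 0.14·47.8 + 0.24·20.0 + 0.41·40.4 + 0.14·31.0) / (0.60 + 0.14 + 0.24 + 0.41 + 0.14)
  = 53.3960 / 1.5300 = 34.90

34.90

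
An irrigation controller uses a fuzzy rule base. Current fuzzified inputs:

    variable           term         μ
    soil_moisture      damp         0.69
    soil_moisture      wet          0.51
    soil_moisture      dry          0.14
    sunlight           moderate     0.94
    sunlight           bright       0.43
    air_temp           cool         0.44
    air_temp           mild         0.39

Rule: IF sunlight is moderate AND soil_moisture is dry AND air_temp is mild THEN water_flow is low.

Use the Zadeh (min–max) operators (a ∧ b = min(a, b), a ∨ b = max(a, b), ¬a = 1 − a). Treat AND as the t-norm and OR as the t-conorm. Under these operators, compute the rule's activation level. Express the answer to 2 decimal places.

firing strength: moderate=0.94, dry=0.14, mild=0.39; AND[min(a, b)] → w = 0.14

0.14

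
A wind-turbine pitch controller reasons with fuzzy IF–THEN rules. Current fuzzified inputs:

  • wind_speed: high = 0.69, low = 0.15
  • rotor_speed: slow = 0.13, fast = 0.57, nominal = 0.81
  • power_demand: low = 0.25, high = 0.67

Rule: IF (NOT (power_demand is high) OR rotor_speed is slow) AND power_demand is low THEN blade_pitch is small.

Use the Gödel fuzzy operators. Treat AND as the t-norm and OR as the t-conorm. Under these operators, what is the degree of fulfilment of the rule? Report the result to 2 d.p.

firing strength: (¬high=1−0.67=0.33 OR slow=0.13) = 0.33; AND[min(a, b)] with low=0.25 → w = 0.25

0.25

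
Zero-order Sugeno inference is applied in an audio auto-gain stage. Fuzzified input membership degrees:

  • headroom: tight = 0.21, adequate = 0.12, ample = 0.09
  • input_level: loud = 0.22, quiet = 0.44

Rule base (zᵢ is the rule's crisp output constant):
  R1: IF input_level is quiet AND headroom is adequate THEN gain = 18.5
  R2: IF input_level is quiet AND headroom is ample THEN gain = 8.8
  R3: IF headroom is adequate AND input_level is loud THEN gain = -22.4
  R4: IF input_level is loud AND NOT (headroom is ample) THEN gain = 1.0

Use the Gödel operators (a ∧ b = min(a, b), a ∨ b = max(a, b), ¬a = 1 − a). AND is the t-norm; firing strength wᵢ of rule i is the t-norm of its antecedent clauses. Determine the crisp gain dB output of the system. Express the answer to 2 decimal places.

R1 (z=18.5): quiet=0.44, adequate=0.12; AND[min(a, b)] → w = 0.12
R2 (z=8.8): quiet=0.44, ample=0.09; AND[min(a, b)] → w = 0.09
R3 (z=-22.4): adequate=0.12, loud=0.22; AND[min(a, b)] → w = 0.12
R4 (z=1.0): loud=0.22, ¬ample=1−0.09=0.91; AND[min(a, b)] → w = 0.22
Weighted average = (0.12·18.5 + 0.09·8.8 + 0.12·-22.4 + 0.22·1.0) / (0.12 + 0.09 + 0.12 + 0.22)
  = 0.5440 / 0.5500 = 0.99

0.99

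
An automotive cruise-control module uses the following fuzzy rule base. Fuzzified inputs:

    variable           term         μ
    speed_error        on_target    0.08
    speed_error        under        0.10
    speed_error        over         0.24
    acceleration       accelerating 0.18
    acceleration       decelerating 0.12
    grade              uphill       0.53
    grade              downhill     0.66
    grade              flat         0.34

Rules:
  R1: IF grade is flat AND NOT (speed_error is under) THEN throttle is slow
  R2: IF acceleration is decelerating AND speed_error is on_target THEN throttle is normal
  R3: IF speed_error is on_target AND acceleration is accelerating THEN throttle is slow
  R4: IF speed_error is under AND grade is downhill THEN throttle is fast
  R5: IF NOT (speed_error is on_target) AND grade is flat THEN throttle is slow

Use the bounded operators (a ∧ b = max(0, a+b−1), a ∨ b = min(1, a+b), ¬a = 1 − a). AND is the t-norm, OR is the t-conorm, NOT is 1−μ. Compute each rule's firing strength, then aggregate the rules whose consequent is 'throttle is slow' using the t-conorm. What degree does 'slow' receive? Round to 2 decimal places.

R1: flat=0.34, ¬under=1−0.10=0.90; AND[max(0, a+b−1)] → w = 0.24
R2: decelerating=0.12, on_target=0.08; AND[max(0, a+b−1)] → w = 0.00
R3: on_target=0.08, accelerating=0.18; AND[max(0, a+b−1)] → w = 0.00
R4: under=0.10, downhill=0.66; AND[max(0, a+b−1)] → w = 0.00
R5: ¬on_target=1−0.08=0.92, flat=0.34; AND[max(0, a+b−1)] → w = 0.26
Rules with consequent 'slow': {R1, R3, R5} → strengths 0.24, 0.00, 0.26
Aggregate via t-conorm [min(1, a+b)]: 0.50

0.50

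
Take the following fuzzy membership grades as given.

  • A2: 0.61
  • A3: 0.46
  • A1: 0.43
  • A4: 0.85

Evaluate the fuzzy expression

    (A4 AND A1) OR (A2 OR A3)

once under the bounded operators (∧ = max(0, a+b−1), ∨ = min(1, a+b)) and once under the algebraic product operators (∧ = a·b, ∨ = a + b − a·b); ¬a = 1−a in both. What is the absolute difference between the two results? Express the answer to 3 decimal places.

0.134

Under bounded:
  A4 AND A1 = max(0, a+b−1) on (0.85, 0.43) = 0.28
  A2 OR A3 = min(1, a+b) on (0.61, 0.46) = 1.00
  (A4 AND A1) OR (A2 OR A3) = min(1, a+b) on (0.28, 1.00) = 1.00
  → value = 1.0000
Under algebraic product:
  A4 AND A1 = a·b on (0.8500, 0.4300) = 0.3655
  A2 OR A3 = a + b − a·b on (0.6100, 0.4600) = 0.7894
  (A4 AND A1) OR (A2 OR A3) = a + b − a·b on (0.3655, 0.7894) = 0.8664
  → value = 0.8664
|1.0000 − 0.8664| = 0.134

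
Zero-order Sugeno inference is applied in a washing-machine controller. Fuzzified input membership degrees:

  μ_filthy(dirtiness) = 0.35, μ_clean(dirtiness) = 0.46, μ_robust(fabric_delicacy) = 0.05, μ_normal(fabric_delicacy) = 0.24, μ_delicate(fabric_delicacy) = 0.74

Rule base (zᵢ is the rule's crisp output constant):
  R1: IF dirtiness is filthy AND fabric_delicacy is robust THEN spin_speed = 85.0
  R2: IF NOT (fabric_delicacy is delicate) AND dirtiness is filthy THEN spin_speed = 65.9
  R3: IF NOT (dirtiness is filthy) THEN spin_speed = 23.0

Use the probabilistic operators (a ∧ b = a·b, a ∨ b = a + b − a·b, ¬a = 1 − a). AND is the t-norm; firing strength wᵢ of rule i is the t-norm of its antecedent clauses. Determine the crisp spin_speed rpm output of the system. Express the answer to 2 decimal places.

R1 (z=85.0): filthy=0.35, robust=0.05; AND[a·b] → w = 0.0175
R2 (z=65.9): ¬delicate=1−0.74=0.26, filthy=0.35; AND[a·b] → w = 0.0910
R3 (z=23.0): ¬filthy=1−0.35=0.65 → w = 0.6500
Weighted average = (0.0175·85.0 + 0.0910·65.9 + 0.6500·23.0) / (0.0175 + 0.0910 + 0.6500)
  = 22.4344 / 0.7585 = 29.58

29.58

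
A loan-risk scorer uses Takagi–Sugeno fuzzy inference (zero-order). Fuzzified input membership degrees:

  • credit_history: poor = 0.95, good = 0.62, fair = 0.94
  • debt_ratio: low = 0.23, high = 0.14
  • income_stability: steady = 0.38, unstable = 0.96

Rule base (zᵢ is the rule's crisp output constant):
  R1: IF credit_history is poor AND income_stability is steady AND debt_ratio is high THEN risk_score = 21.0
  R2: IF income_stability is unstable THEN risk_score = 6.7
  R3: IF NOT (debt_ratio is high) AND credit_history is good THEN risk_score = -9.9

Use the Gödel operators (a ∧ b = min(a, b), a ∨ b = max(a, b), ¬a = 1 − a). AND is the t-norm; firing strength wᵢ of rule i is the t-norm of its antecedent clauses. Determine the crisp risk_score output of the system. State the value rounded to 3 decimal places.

R1 (z=21.0): poor=0.95, steady=0.38, high=0.14; AND[min(a, b)] → w = 0.14
R2 (z=6.7): unstable=0.96 → w = 0.96
R3 (z=-9.9): ¬high=1−0.14=0.86, good=0.62; AND[min(a, b)] → w = 0.62
Weighted average = (0.14·21.0 + 0.96·6.7 + 0.62·-9.9) / (0.14 + 0.96 + 0.62)
  = 3.2340 / 1.7200 = 1.880

1.880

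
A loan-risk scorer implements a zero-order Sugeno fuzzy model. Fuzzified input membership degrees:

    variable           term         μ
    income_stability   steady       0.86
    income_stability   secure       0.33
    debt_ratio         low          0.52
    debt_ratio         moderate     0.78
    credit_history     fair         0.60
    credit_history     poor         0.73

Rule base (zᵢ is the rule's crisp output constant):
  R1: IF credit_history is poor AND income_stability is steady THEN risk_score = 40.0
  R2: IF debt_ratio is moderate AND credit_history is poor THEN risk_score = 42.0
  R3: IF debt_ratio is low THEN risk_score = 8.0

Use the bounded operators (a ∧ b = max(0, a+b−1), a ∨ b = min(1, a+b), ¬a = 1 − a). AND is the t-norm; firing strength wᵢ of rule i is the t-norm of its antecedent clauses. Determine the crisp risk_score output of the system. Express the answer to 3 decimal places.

R1 (z=40.0): poor=0.73, steady=0.86; AND[max(0, a+b−1)] → w = 0.59
R2 (z=42.0): moderate=0.78, poor=0.73; AND[max(0, a+b−1)] → w = 0.51
R3 (z=8.0): low=0.52 → w = 0.52
Weighted average = (0.59·40.0 + 0.51·42.0 + 0.52·8.0) / (0.59 + 0.51 + 0.52)
  = 49.1800 / 1.6200 = 30.358

30.358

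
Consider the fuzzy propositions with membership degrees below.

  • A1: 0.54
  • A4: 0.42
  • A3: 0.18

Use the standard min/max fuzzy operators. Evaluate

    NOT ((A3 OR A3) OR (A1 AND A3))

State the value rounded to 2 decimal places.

A3 OR A3 = max(a, b) on (0.18, 0.18) = 0.18
A1 AND A3 = min(a, b) on (0.54, 0.18) = 0.18
(A3 OR A3) OR (A1 AND A3) = max(a, b) on (0.18, 0.18) = 0.18
NOT ((A3 OR A3) OR (A1 AND A3)) = 1 − 0.18 = 0.82

0.82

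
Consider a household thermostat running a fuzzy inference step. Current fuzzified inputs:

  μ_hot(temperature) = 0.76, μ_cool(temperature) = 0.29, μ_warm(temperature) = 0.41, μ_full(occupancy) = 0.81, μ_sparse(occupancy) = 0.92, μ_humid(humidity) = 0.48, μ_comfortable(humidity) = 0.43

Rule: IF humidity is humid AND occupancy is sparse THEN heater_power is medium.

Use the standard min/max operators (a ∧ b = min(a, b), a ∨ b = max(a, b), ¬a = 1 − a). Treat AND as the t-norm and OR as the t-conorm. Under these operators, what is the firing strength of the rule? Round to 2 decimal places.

0.48

firing strength: humid=0.48, sparse=0.92; AND[min(a, b)] → w = 0.48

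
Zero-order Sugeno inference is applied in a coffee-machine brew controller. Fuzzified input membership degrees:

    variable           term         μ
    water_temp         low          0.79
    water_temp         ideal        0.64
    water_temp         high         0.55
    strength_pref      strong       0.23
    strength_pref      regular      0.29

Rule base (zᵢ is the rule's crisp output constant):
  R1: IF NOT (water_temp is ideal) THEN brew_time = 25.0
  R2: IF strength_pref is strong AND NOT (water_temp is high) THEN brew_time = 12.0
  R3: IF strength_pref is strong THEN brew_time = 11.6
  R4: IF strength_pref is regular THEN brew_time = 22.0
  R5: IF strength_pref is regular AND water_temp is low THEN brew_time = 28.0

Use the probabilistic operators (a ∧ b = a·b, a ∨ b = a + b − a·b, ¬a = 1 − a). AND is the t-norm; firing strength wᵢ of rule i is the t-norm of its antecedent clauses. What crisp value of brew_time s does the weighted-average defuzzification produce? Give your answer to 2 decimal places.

21.20

R1 (z=25.0): ¬ideal=1−0.64=0.36 → w = 0.3600
R2 (z=12.0): strong=0.23, ¬high=1−0.55=0.45; AND[a·b] → w = 0.1035
R3 (z=11.6): strong=0.23 → w = 0.2300
R4 (z=22.0): regular=0.29 → w = 0.2900
R5 (z=28.0): regular=0.29, low=0.79; AND[a·b] → w = 0.2291
Weighted average = (0.3600·25.0 + 0.1035·12.0 + 0.2300·11.6 + 0.2900·22.0 + 0.2291·28.0) / (0.3600 + 0.1035 + 0.2300 + 0.2900 + 0.2291)
  = 25.7048 / 1.2126 = 21.20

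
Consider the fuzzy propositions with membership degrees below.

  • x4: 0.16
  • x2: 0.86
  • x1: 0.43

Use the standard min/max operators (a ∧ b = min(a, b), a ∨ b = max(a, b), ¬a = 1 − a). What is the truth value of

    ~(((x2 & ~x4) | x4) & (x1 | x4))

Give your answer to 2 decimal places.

0.57

~x4 = 1 − 0.16 = 0.84
x2 & ~x4 = min(a, b) on (0.86, 0.84) = 0.84
(x2 & ~x4) | x4 = max(a, b) on (0.84, 0.16) = 0.84
x1 | x4 = max(a, b) on (0.43, 0.16) = 0.43
((x2 & ~x4) | x4) & (x1 | x4) = min(a, b) on (0.84, 0.43) = 0.43
~(((x2 & ~x4) | x4) & (x1 | x4)) = 1 − 0.43 = 0.57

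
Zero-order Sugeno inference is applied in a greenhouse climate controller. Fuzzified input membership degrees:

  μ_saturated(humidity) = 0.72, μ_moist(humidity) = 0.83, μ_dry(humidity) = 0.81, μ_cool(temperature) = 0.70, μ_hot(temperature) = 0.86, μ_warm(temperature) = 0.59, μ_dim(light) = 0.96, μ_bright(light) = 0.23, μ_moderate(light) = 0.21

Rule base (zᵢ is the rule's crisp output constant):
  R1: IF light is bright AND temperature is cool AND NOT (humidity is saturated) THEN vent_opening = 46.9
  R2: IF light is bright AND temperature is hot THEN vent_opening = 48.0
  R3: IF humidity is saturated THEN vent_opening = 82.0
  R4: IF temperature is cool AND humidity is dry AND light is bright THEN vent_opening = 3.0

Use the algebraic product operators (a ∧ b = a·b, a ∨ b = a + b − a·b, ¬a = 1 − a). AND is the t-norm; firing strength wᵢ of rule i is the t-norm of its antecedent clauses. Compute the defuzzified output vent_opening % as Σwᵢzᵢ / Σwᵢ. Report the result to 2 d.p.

64.98

R1 (z=46.9): bright=0.23, cool=0.70, ¬saturated=1−0.72=0.28; AND[a·b] → w = 0.0451
R2 (z=48.0): bright=0.23, hot=0.86; AND[a·b] → w = 0.1978
R3 (z=82.0): saturated=0.72 → w = 0.7200
R4 (z=3.0): cool=0.70, dry=0.81, bright=0.23; AND[a·b] → w = 0.1304
Weighted average = (0.0451·46.9 + 0.1978·48.0 + 0.7200·82.0 + 0.1304·3.0) / (0.0451 + 0.1978 + 0.7200 + 0.1304)
  = 71.0399 / 1.0933 = 64.98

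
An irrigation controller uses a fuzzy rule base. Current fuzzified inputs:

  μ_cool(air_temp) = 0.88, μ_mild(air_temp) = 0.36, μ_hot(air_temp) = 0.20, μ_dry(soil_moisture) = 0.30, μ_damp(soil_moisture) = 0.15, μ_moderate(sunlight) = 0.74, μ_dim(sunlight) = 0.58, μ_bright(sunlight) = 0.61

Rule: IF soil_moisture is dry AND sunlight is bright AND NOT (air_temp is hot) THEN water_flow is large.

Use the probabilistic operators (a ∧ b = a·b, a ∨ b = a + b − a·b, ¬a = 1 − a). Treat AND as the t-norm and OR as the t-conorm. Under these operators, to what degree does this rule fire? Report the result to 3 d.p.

0.146

firing strength: dry=0.30, bright=0.61, ¬hot=1−0.20=0.80; AND[a·b] → w = 0.1464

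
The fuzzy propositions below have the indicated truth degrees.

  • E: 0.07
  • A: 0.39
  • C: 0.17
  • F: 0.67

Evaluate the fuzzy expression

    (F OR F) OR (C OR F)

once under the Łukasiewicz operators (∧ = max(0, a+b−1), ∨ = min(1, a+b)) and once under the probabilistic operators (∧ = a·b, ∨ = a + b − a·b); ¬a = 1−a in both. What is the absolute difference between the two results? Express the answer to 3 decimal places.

Under Łukasiewicz:
  F OR F = min(1, a+b) on (0.67, 0.67) = 1.00
  C OR F = min(1, a+b) on (0.17, 0.67) = 0.84
  (F OR F) OR (C OR F) = min(1, a+b) on (1.00, 0.84) = 1.00
  → value = 1.0000
Under probabilistic:
  F OR F = a + b − a·b on (0.6700, 0.6700) = 0.8911
  C OR F = a + b − a·b on (0.1700, 0.6700) = 0.7261
  (F OR F) OR (C OR F) = a + b − a·b on (0.8911, 0.7261) = 0.9702
  → value = 0.9702
|1.0000 − 0.9702| = 0.030

0.030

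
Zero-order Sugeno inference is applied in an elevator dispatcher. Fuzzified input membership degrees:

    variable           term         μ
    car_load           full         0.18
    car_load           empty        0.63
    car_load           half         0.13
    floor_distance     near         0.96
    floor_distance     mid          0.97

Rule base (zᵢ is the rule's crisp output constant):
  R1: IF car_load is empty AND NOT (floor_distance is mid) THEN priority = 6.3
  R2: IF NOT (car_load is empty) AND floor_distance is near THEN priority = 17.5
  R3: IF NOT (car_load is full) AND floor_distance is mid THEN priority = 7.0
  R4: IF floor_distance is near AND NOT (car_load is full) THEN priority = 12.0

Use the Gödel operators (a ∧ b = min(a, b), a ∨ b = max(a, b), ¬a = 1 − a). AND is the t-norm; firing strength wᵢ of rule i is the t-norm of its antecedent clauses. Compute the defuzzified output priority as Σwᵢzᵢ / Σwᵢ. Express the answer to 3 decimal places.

R1 (z=6.3): empty=0.63, ¬mid=1−0.97=0.03; AND[min(a, b)] → w = 0.03
R2 (z=17.5): ¬empty=1−0.63=0.37, near=0.96; AND[min(a, b)] → w = 0.37
R3 (z=7.0): ¬full=1−0.18=0.82, mid=0.97; AND[min(a, b)] → w = 0.82
R4 (z=12.0): near=0.96, ¬full=1−0.18=0.82; AND[min(a, b)] → w = 0.82
Weighted average = (0.03·6.3 + 0.37·17.5 + 0.82·7.0 + 0.82·12.0) / (0.03 + 0.37 + 0.82 + 0.82)
  = 22.2440 / 2.0400 = 10.904

10.904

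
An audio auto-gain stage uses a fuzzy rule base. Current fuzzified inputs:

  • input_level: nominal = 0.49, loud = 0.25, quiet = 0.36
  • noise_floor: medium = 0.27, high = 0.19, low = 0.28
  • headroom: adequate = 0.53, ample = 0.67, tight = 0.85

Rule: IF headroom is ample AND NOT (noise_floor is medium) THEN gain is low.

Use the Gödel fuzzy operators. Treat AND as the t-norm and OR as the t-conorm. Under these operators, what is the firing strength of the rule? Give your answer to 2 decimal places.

0.67

firing strength: ample=0.67, ¬medium=1−0.27=0.73; AND[min(a, b)] → w = 0.67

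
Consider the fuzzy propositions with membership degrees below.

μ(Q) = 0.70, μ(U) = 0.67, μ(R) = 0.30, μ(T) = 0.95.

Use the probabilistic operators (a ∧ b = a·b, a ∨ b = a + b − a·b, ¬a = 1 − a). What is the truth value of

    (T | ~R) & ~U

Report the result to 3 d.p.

0.325

~R = 1 − 0.3000 = 0.7000
T | ~R = a + b − a·b on (0.9500, 0.7000) = 0.9850
~U = 1 − 0.6700 = 0.3300
(T | ~R) & ~U = a·b on (0.9850, 0.3300) = 0.3250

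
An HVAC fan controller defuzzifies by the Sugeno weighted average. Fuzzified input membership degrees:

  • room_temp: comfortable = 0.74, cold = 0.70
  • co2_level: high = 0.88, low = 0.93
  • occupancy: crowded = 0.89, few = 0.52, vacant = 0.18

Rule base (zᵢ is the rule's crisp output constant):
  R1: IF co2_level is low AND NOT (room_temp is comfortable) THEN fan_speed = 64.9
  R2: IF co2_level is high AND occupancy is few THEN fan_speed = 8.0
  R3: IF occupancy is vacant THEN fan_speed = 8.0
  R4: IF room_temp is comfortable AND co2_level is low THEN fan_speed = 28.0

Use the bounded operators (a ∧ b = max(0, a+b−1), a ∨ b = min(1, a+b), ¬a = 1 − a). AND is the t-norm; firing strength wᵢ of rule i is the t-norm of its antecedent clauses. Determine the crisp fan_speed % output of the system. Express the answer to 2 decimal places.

R1 (z=64.9): low=0.93, ¬comfortable=1−0.74=0.26; AND[max(0, a+b−1)] → w = 0.19
R2 (z=8.0): high=0.88, few=0.52; AND[max(0, a+b−1)] → w = 0.40
R3 (z=8.0): vacant=0.18 → w = 0.18
R4 (z=28.0): comfortable=0.74, low=0.93; AND[max(0, a+b−1)] → w = 0.67
Weighted average = (0.19·64.9 + 0.40·8.0 + 0.18·8.0 + 0.67·28.0) / (0.19 + 0.40 + 0.18 + 0.67)
  = 35.7310 / 1.4400 = 24.81

24.81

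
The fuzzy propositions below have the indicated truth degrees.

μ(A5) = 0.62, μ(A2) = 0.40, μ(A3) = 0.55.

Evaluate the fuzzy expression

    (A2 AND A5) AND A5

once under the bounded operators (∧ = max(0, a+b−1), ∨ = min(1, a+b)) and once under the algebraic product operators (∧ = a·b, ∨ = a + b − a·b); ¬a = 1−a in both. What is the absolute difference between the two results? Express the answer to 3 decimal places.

Under bounded:
  A2 AND A5 = max(0, a+b−1) on (0.40, 0.62) = 0.02
  (A2 AND A5) AND A5 = max(0, a+b−1) on (0.02, 0.62) = 0.00
  → value = 0.0000
Under algebraic product:
  A2 AND A5 = a·b on (0.4000, 0.6200) = 0.2480
  (A2 AND A5) AND A5 = a·b on (0.2480, 0.6200) = 0.1538
  → value = 0.1538
|0.0000 − 0.1538| = 0.154

0.154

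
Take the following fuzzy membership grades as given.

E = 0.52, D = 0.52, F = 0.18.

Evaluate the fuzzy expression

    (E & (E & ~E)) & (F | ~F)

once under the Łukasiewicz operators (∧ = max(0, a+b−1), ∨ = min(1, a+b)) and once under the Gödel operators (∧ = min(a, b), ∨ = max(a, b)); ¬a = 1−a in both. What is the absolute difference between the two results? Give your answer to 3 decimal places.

Under Łukasiewicz:
  ~E = 1 − 0.52 = 0.48
  E & ~E = max(0, a+b−1) on (0.52, 0.48) = 0.00
  E & (E & ~E) = max(0, a+b−1) on (0.52, 0.00) = 0.00
  ~F = 1 − 0.18 = 0.82
  F | ~F = min(1, a+b) on (0.18, 0.82) = 1.00
  (E & (E & ~E)) & (F | ~F) = max(0, a+b−1) on (0.00, 1.00) = 0.00
  → value = 0.0000
Under Gödel:
  ~E = 1 − 0.52 = 0.48
  E & ~E = min(a, b) on (0.52, 0.48) = 0.48
  E & (E & ~E) = min(a, b) on (0.52, 0.48) = 0.48
  ~F = 1 − 0.18 = 0.82
  F | ~F = max(a, b) on (0.18, 0.82) = 0.82
  (E & (E & ~E)) & (F | ~F) = min(a, b) on (0.48, 0.82) = 0.48
  → value = 0.4800
|0.0000 − 0.4800| = 0.480

0.480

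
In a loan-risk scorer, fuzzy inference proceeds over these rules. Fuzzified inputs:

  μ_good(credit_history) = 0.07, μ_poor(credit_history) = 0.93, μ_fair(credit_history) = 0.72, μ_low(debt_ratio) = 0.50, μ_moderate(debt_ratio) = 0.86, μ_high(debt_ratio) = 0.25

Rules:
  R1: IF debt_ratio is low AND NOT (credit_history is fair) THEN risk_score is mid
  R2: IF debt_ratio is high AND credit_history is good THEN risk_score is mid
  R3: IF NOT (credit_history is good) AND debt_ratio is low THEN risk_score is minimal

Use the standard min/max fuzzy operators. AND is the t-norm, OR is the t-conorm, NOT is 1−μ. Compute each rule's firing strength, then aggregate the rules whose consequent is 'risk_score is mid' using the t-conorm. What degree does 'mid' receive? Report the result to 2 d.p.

R1: low=0.50, ¬fair=1−0.72=0.28; AND[min(a, b)] → w = 0.28
R2: high=0.25, good=0.07; AND[min(a, b)] → w = 0.07
R3: ¬good=1−0.07=0.93, low=0.50; AND[min(a, b)] → w = 0.50
Rules with consequent 'mid': {R1, R2} → strengths 0.28, 0.07
Aggregate via t-conorm [max(a, b)]: 0.28

0.28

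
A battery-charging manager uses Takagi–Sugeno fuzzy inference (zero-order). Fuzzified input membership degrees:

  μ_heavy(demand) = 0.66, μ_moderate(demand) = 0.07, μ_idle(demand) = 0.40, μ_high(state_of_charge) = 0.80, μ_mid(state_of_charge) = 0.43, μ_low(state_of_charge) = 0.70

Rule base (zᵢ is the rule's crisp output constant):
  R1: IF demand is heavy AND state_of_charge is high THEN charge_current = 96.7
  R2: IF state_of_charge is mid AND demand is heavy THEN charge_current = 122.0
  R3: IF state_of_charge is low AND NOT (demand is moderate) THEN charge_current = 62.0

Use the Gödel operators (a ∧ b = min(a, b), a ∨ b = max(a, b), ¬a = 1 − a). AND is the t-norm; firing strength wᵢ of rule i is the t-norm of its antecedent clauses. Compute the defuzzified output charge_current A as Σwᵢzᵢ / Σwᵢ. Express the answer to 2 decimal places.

89.21

R1 (z=96.7): heavy=0.66, high=0.80; AND[min(a, b)] → w = 0.66
R2 (z=122.0): mid=0.43, heavy=0.66; AND[min(a, b)] → w = 0.43
R3 (z=62.0): low=0.70, ¬moderate=1−0.07=0.93; AND[min(a, b)] → w = 0.70
Weighted average = (0.66·96.7 + 0.43·122.0 + 0.70·62.0) / (0.66 + 0.43 + 0.70)
  = 159.6820 / 1.7900 = 89.21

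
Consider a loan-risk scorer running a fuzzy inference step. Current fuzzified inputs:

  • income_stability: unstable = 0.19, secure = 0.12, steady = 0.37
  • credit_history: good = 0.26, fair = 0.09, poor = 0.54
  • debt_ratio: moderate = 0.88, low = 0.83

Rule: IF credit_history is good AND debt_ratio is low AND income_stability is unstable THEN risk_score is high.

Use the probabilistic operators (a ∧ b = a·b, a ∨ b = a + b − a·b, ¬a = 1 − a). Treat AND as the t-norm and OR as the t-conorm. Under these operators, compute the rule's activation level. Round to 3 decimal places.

0.041

firing strength: good=0.26, low=0.83, unstable=0.19; AND[a·b] → w = 0.0410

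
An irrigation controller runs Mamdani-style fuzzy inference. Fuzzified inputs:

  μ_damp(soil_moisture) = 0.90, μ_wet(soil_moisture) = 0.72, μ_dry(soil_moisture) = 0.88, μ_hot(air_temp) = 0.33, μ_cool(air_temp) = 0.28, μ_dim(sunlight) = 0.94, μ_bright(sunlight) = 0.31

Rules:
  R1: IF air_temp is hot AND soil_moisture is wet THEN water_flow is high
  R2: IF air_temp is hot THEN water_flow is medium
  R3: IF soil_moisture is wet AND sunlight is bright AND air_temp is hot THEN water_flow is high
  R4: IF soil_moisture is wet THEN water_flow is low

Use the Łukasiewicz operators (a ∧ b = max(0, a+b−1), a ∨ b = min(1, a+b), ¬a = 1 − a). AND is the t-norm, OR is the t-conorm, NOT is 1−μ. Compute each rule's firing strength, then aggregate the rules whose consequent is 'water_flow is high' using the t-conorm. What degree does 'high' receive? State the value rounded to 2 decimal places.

0.05

R1: hot=0.33, wet=0.72; AND[max(0, a+b−1)] → w = 0.05
R2: hot=0.33 → w = 0.33
R3: wet=0.72, bright=0.31, hot=0.33; AND[max(0, a+b−1)] → w = 0.00
R4: wet=0.72 → w = 0.72
Rules with consequent 'high': {R1, R3} → strengths 0.05, 0.00
Aggregate via t-conorm [min(1, a+b)]: 0.05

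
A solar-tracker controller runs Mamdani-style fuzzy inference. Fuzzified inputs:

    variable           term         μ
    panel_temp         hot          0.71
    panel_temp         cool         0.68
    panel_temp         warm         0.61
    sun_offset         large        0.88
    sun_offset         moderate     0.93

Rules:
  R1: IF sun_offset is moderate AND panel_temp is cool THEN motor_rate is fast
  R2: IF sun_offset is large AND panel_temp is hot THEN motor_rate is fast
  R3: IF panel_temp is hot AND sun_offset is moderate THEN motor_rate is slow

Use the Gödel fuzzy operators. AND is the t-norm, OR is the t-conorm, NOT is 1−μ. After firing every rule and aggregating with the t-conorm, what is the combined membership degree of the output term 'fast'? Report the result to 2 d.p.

R1: moderate=0.93, cool=0.68; AND[min(a, b)] → w = 0.68
R2: large=0.88, hot=0.71; AND[min(a, b)] → w = 0.71
R3: hot=0.71, moderate=0.93; AND[min(a, b)] → w = 0.71
Rules with consequent 'fast': {R1, R2} → strengths 0.68, 0.71
Aggregate via t-conorm [max(a, b)]: 0.71

0.71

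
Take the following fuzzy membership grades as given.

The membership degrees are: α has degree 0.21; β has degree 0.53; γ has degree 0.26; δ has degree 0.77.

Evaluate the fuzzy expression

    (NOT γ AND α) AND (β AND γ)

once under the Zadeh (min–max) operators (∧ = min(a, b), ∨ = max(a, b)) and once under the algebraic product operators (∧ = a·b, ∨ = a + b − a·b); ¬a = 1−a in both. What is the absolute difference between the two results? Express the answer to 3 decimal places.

0.189

Under Zadeh (min–max):
  NOT γ = 1 − 0.26 = 0.74
  NOT γ AND α = min(a, b) on (0.74, 0.21) = 0.21
  β AND γ = min(a, b) on (0.53, 0.26) = 0.26
  (NOT γ AND α) AND (β AND γ) = min(a, b) on (0.21, 0.26) = 0.21
  → value = 0.2100
Under algebraic product:
  NOT γ = 1 − 0.2600 = 0.7400
  NOT γ AND α = a·b on (0.7400, 0.2100) = 0.1554
  β AND γ = a·b on (0.5300, 0.2600) = 0.1378
  (NOT γ AND α) AND (β AND γ) = a·b on (0.1554, 0.1378) = 0.0214
  → value = 0.0214
|0.2100 − 0.0214| = 0.189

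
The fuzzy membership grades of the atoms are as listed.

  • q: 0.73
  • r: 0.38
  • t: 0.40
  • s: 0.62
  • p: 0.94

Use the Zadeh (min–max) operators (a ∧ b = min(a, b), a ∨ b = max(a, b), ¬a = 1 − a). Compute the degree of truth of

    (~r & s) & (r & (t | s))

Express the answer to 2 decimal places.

0.38

~r = 1 − 0.38 = 0.62
~r & s = min(a, b) on (0.62, 0.62) = 0.62
t | s = max(a, b) on (0.40, 0.62) = 0.62
r & (t | s) = min(a, b) on (0.38, 0.62) = 0.38
(~r & s) & (r & (t | s)) = min(a, b) on (0.62, 0.38) = 0.38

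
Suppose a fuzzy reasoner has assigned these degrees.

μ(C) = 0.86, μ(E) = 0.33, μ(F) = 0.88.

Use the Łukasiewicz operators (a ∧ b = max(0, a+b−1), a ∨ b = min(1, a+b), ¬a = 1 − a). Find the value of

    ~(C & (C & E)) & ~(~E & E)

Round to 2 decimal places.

C & E = max(0, a+b−1) on (0.86, 0.33) = 0.19
C & (C & E) = max(0, a+b−1) on (0.86, 0.19) = 0.05
~(C & (C & E)) = 1 − 0.05 = 0.95
~E = 1 − 0.33 = 0.67
~E & E = max(0, a+b−1) on (0.67, 0.33) = 0.00
~(~E & E) = 1 − 0.00 = 1.00
~(C & (C & E)) & ~(~E & E) = max(0, a+b−1) on (0.95, 1.00) = 0.95

0.95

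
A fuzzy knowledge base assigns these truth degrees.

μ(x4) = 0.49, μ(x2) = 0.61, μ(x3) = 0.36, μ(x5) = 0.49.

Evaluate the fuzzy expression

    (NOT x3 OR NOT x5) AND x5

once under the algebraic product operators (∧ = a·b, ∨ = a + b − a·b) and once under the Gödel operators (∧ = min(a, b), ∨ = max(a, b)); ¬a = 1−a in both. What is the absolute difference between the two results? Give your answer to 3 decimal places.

Under algebraic product:
  NOT x3 = 1 − 0.3600 = 0.6400
  NOT x5 = 1 − 0.4900 = 0.5100
  NOT x3 OR NOT x5 = a + b − a·b on (0.6400, 0.5100) = 0.8236
  (NOT x3 OR NOT x5) AND x5 = a·b on (0.8236, 0.4900) = 0.4036
  → value = 0.4036
Under Gödel:
  NOT x3 = 1 − 0.36 = 0.64
  NOT x5 = 1 − 0.49 = 0.51
  NOT x3 OR NOT x5 = max(a, b) on (0.64, 0.51) = 0.64
  (NOT x3 OR NOT x5) AND x5 = min(a, b) on (0.64, 0.49) = 0.49
  → value = 0.4900
|0.4036 − 0.4900| = 0.086

0.086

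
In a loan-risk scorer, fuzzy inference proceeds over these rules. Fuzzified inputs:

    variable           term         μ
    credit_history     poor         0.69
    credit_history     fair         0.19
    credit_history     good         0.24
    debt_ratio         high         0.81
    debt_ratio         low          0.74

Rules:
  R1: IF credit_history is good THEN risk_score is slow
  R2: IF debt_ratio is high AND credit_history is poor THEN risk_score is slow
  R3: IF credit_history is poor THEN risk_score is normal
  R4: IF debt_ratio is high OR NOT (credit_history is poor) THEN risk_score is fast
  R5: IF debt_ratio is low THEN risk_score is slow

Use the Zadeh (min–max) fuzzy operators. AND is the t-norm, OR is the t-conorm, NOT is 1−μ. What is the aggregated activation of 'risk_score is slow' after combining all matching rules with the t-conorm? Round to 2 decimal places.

0.74

R1: good=0.24 → w = 0.24
R2: high=0.81, poor=0.69; AND[min(a, b)] → w = 0.69
R3: poor=0.69 → w = 0.69
R4: high=0.81, ¬poor=1−0.69=0.31; OR[max(a, b)] → w = 0.81
R5: low=0.74 → w = 0.74
Rules with consequent 'slow': {R1, R2, R5} → strengths 0.24, 0.69, 0.74
Aggregate via t-conorm [max(a, b)]: 0.74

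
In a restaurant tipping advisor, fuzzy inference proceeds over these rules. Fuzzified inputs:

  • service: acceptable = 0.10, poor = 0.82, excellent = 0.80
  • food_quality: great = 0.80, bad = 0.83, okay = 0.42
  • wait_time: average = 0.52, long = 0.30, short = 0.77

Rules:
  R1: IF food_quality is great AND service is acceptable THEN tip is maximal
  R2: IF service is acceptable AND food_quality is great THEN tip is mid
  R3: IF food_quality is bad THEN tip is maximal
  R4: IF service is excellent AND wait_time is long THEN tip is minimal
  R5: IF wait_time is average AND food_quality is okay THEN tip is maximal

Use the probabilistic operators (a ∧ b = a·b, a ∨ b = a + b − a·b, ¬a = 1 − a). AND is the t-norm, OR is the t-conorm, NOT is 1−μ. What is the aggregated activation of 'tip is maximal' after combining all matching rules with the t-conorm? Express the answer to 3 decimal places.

0.878

R1: great=0.80, acceptable=0.10; AND[a·b] → w = 0.0800
R2: acceptable=0.10, great=0.80; AND[a·b] → w = 0.0800
R3: bad=0.83 → w = 0.8300
R4: excellent=0.80, long=0.30; AND[a·b] → w = 0.2400
R5: average=0.52, okay=0.42; AND[a·b] → w = 0.2184
Rules with consequent 'maximal': {R1, R3, R5} → strengths 0.0800, 0.8300, 0.2184
Aggregate via t-conorm [a + b − a·b]: 0.8778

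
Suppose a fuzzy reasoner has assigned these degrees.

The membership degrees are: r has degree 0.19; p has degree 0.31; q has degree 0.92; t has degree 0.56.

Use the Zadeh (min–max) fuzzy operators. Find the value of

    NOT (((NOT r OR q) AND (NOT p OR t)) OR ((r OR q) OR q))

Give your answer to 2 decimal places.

NOT r = 1 − 0.19 = 0.81
NOT r OR q = max(a, b) on (0.81, 0.92) = 0.92
NOT p = 1 − 0.31 = 0.69
NOT p OR t = max(a, b) on (0.69, 0.56) = 0.69
(NOT r OR q) AND (NOT p OR t) = min(a, b) on (0.92, 0.69) = 0.69
r OR q = max(a, b) on (0.19, 0.92) = 0.92
(r OR q) OR q = max(a, b) on (0.92, 0.92) = 0.92
((NOT r OR q) AND (NOT p OR t)) OR ((r OR q) OR q) = max(a, b) on (0.69, 0.92) = 0.92
NOT (((NOT r OR q) AND (NOT p OR t)) OR ((r OR q) OR q)) = 1 − 0.92 = 0.08

0.08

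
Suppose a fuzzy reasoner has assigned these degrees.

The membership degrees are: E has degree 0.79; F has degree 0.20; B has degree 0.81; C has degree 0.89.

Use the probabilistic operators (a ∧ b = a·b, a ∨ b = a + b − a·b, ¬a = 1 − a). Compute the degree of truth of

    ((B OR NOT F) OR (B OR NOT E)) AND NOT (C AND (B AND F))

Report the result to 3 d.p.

NOT F = 1 − 0.2000 = 0.8000
B OR NOT F = a + b − a·b on (0.8100, 0.8000) = 0.9620
NOT E = 1 − 0.7900 = 0.2100
B OR NOT E = a + b − a·b on (0.8100, 0.2100) = 0.8499
(B OR NOT F) OR (B OR NOT E) = a + b − a·b on (0.9620, 0.8499) = 0.9943
B AND F = a·b on (0.8100, 0.2000) = 0.1620
C AND (B AND F) = a·b on (0.8900, 0.1620) = 0.1442
NOT (C AND (B AND F)) = 1 − 0.1442 = 0.8558
((B OR NOT F) OR (B OR NOT E)) AND NOT (C AND (B AND F)) = a·b on (0.9943, 0.8558) = 0.8509

0.851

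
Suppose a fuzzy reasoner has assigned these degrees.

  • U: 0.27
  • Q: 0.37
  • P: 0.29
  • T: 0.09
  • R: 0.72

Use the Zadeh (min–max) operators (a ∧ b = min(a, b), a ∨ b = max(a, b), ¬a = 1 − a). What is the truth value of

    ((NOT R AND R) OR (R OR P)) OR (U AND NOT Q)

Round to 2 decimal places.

0.72

NOT R = 1 − 0.72 = 0.28
NOT R AND R = min(a, b) on (0.28, 0.72) = 0.28
R OR P = max(a, b) on (0.72, 0.29) = 0.72
(NOT R AND R) OR (R OR P) = max(a, b) on (0.28, 0.72) = 0.72
NOT Q = 1 − 0.37 = 0.63
U AND NOT Q = min(a, b) on (0.27, 0.63) = 0.27
((NOT R AND R) OR (R OR P)) OR (U AND NOT Q) = max(a, b) on (0.72, 0.27) = 0.72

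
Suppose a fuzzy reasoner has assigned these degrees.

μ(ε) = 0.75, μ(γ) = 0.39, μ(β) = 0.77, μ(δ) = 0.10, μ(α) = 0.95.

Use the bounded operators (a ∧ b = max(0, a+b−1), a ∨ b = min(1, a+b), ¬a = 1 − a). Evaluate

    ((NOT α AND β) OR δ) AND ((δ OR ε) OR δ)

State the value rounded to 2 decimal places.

0.05

NOT α = 1 − 0.95 = 0.05
NOT α AND β = max(0, a+b−1) on (0.05, 0.77) = 0.00
(NOT α AND β) OR δ = min(1, a+b) on (0.00, 0.10) = 0.10
δ OR ε = min(1, a+b) on (0.10, 0.75) = 0.85
(δ OR ε) OR δ = min(1, a+b) on (0.85, 0.10) = 0.95
((NOT α AND β) OR δ) AND ((δ OR ε) OR δ) = max(0, a+b−1) on (0.10, 0.95) = 0.05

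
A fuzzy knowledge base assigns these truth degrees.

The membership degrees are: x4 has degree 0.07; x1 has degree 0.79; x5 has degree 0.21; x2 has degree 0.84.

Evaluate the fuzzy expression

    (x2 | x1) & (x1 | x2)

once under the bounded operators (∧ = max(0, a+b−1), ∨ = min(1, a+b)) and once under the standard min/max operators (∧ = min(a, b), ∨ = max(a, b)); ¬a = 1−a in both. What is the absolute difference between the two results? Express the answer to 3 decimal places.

Under bounded:
  x2 | x1 = min(1, a+b) on (0.84, 0.79) = 1.00
  x1 | x2 = min(1, a+b) on (0.79, 0.84) = 1.00
  (x2 | x1) & (x1 | x2) = max(0, a+b−1) on (1.00, 1.00) = 1.00
  → value = 1.0000
Under standard min/max:
  x2 | x1 = max(a, b) on (0.84, 0.79) = 0.84
  x1 | x2 = max(a, b) on (0.79, 0.84) = 0.84
  (x2 | x1) & (x1 | x2) = min(a, b) on (0.84, 0.84) = 0.84
  → value = 0.8400
|1.0000 − 0.8400| = 0.160

0.160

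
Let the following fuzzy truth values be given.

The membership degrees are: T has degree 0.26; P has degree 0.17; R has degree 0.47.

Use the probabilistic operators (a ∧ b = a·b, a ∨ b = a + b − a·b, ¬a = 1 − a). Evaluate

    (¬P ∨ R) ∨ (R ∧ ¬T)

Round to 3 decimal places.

¬P = 1 − 0.1700 = 0.8300
¬P ∨ R = a + b − a·b on (0.8300, 0.4700) = 0.9099
¬T = 1 − 0.2600 = 0.7400
R ∧ ¬T = a·b on (0.4700, 0.7400) = 0.3478
(¬P ∨ R) ∨ (R ∧ ¬T) = a + b − a·b on (0.9099, 0.3478) = 0.9412

0.941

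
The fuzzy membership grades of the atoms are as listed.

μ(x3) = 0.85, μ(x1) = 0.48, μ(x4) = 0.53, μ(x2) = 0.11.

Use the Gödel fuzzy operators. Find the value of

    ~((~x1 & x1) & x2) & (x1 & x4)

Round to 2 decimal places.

0.48

~x1 = 1 − 0.48 = 0.52
~x1 & x1 = min(a, b) on (0.52, 0.48) = 0.48
(~x1 & x1) & x2 = min(a, b) on (0.48, 0.11) = 0.11
~((~x1 & x1) & x2) = 1 − 0.11 = 0.89
x1 & x4 = min(a, b) on (0.48, 0.53) = 0.48
~((~x1 & x1) & x2) & (x1 & x4) = min(a, b) on (0.89, 0.48) = 0.48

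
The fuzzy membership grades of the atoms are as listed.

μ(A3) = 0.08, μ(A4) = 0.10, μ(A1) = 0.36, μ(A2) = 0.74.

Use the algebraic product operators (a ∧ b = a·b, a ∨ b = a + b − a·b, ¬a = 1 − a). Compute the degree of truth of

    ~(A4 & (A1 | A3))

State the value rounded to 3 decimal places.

A1 | A3 = a + b − a·b on (0.3600, 0.0800) = 0.4112
A4 & (A1 | A3) = a·b on (0.1000, 0.4112) = 0.0411
~(A4 & (A1 | A3)) = 1 − 0.0411 = 0.9589

0.959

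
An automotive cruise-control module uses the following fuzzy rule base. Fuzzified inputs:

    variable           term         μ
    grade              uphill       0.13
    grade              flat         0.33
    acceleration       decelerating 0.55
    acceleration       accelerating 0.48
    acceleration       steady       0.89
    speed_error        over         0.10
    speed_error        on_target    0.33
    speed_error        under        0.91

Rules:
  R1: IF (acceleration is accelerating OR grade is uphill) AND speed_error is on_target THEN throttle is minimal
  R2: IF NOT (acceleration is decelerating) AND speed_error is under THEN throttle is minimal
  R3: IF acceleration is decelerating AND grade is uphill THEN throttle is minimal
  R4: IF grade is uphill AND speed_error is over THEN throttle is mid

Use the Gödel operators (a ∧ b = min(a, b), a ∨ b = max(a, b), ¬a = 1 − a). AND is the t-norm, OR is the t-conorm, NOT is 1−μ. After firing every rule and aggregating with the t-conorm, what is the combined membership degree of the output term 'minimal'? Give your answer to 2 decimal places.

R1: (accelerating=0.48 OR uphill=0.13) = 0.48; AND[min(a, b)] with on_target=0.33 → w = 0.33
R2: ¬decelerating=1−0.55=0.45, under=0.91; AND[min(a, b)] → w = 0.45
R3: decelerating=0.55, uphill=0.13; AND[min(a, b)] → w = 0.13
R4: uphill=0.13, over=0.10; AND[min(a, b)] → w = 0.10
Rules with consequent 'minimal': {R1, R2, R3} → strengths 0.33, 0.45, 0.13
Aggregate via t-conorm [max(a, b)]: 0.45

0.45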